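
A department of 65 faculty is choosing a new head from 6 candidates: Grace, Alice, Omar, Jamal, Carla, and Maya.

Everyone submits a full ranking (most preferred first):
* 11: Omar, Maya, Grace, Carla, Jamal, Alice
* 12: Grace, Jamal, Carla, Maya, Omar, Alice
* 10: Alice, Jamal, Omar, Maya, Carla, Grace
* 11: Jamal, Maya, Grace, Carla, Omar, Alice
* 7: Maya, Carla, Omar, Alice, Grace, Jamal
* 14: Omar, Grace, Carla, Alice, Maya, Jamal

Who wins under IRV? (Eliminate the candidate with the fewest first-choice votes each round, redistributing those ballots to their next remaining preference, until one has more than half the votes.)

Round 1: Grace 12, Alice 10, Omar 25, Jamal 11, Carla 0, Maya 7. Carla eliminated.
Round 2: Grace 12, Alice 10, Omar 25, Jamal 11, Maya 7. Maya eliminated.
Round 3: Grace 12, Alice 10, Omar 32, Jamal 11. Alice eliminated.
Round 4: Grace 12, Omar 32, Jamal 21. Grace eliminated.
Round 5: Omar 32, Jamal 33. Jamal has a majority (≥33).

Jamal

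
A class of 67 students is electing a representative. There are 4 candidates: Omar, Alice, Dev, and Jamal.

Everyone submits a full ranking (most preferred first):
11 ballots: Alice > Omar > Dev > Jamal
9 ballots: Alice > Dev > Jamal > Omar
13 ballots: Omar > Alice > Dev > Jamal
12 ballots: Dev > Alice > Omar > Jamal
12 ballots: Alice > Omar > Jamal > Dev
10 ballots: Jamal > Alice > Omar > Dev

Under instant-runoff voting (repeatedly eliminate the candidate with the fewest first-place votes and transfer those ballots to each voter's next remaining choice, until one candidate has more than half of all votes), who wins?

Alice

Round 1: Omar 13, Alice 32, Dev 12, Jamal 10. Jamal eliminated.
Round 2: Omar 13, Alice 42, Dev 12. Alice has a majority (≥34).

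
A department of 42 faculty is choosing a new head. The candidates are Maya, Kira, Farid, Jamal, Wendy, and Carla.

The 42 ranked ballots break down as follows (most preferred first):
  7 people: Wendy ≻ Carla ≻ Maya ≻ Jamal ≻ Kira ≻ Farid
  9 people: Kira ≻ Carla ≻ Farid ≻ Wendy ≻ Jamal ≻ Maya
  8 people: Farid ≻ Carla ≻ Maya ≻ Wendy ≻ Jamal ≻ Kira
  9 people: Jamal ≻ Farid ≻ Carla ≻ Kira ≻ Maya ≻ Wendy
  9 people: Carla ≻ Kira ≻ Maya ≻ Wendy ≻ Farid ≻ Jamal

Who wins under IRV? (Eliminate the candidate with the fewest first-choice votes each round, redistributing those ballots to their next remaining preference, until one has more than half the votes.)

Carla

Round 1: Maya 0, Kira 9, Farid 8, Jamal 9, Wendy 7, Carla 9. Maya eliminated.
Round 2: Kira 9, Farid 8, Jamal 9, Wendy 7, Carla 9. Wendy eliminated.
Round 3: Kira 9, Farid 8, Jamal 9, Carla 16. Farid eliminated.
Round 4: Kira 9, Jamal 9, Carla 24. Carla has a majority (≥22).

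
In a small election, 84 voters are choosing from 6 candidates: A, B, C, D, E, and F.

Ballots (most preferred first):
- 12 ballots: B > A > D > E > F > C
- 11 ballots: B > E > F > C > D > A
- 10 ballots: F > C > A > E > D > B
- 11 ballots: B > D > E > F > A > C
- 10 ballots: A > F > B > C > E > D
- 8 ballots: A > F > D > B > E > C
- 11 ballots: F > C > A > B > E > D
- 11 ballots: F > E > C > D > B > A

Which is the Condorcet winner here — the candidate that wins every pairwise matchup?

F

F vs A: 54–30
F vs B: 50–34
F vs C: 84–0
F vs D: 61–23
F vs E: 50–34
F beats every other candidate.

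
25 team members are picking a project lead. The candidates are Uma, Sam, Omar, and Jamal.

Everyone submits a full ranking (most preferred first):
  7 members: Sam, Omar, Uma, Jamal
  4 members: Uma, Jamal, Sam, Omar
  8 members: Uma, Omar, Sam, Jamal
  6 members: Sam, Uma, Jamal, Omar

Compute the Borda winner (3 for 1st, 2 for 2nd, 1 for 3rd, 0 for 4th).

Uma

Uma: 7×1 + 4×3 + 8×3 + 6×2 = 55
Sam: 7×3 + 4×1 + 8×1 + 6×3 = 51
Omar: 7×2 + 4×0 + 8×2 + 6×0 = 30
Jamal: 7×0 + 4×2 + 8×0 + 6×1 = 14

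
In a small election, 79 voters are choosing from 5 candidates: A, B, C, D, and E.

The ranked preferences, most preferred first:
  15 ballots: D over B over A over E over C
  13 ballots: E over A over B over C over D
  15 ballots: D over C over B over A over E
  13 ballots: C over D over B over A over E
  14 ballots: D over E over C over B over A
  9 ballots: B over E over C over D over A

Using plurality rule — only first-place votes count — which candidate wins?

D

First-place votes: A 0, B 9, C 13, D 44, E 13.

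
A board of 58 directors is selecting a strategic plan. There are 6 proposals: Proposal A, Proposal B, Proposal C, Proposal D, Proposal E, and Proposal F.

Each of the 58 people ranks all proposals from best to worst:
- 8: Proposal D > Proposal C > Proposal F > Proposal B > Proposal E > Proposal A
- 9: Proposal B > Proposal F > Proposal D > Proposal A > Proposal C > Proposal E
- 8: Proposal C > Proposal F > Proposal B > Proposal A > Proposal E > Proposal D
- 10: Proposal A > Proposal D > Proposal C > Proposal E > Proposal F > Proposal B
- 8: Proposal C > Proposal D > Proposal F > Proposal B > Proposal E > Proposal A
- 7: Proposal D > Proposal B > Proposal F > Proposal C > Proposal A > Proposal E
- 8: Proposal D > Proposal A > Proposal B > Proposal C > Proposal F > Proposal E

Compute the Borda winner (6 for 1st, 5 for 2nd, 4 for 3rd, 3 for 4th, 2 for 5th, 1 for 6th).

Proposal A: 8×1 + 9×3 + 8×3 + 10×6 + 8×1 + 7×2 + 8×5 = 181
Proposal B: 8×3 + 9×6 + 8×4 + 10×1 + 8×3 + 7×5 + 8×4 = 211
Proposal C: 8×5 + 9×2 + 8×6 + 10×4 + 8×6 + 7×3 + 8×3 = 239
Proposal D: 8×6 + 9×4 + 8×1 + 10×5 + 8×5 + 7×6 + 8×6 = 272
Proposal E: 8×2 + 9×1 + 8×2 + 10×3 + 8×2 + 7×1 + 8×1 = 102
Proposal F: 8×4 + 9×5 + 8×5 + 10×2 + 8×4 + 7×4 + 8×2 = 213

Proposal D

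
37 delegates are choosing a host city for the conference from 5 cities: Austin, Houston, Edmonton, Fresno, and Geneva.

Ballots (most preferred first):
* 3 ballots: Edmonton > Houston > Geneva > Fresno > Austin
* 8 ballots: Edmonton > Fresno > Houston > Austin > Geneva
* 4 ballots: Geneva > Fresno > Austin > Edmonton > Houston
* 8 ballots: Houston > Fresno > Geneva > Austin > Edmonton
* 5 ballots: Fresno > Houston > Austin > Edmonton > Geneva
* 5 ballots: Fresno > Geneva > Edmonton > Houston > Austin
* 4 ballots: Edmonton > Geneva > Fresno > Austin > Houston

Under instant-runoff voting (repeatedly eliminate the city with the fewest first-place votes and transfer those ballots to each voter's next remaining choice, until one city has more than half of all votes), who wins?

Fresno

Round 1: Austin 0, Houston 8, Edmonton 15, Fresno 10, Geneva 4. Austin eliminated.
Round 2: Houston 8, Edmonton 15, Fresno 10, Geneva 4. Geneva eliminated.
Round 3: Houston 8, Edmonton 15, Fresno 14. Houston eliminated.
Round 4: Edmonton 15, Fresno 22. Fresno has a majority (≥19).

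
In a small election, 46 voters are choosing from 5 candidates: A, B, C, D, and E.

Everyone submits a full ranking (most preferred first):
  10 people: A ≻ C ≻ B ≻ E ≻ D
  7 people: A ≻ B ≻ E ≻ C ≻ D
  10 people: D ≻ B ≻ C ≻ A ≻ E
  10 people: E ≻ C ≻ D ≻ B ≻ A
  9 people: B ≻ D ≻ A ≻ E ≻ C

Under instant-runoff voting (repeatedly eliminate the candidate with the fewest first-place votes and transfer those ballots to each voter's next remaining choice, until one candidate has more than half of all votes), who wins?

D

Round 1: A 17, B 9, C 0, D 10, E 10. C eliminated.
Round 2: A 17, B 9, D 10, E 10. B eliminated.
Round 3: A 17, D 19, E 10. E eliminated.
Round 4: A 17, D 29. D has a majority (≥24).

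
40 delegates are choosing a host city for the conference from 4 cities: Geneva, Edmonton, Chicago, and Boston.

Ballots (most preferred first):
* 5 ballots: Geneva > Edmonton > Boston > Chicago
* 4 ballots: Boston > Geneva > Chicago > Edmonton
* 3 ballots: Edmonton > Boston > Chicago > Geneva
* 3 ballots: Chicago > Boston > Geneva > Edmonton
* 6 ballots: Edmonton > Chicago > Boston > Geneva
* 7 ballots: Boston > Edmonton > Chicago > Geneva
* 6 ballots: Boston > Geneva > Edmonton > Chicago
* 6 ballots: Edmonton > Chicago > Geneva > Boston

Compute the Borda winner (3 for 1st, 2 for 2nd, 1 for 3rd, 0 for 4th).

Edmonton

Geneva: 5×3 + 4×2 + 3×0 + 3×1 + 6×0 + 7×0 + 6×2 + 6×1 = 44
Edmonton: 5×2 + 4×0 + 3×3 + 3×0 + 6×3 + 7×2 + 6×1 + 6×3 = 75
Chicago: 5×0 + 4×1 + 3×1 + 3×3 + 6×2 + 7×1 + 6×0 + 6×2 = 47
Boston: 5×1 + 4×3 + 3×2 + 3×2 + 6×1 + 7×3 + 6×3 + 6×0 = 74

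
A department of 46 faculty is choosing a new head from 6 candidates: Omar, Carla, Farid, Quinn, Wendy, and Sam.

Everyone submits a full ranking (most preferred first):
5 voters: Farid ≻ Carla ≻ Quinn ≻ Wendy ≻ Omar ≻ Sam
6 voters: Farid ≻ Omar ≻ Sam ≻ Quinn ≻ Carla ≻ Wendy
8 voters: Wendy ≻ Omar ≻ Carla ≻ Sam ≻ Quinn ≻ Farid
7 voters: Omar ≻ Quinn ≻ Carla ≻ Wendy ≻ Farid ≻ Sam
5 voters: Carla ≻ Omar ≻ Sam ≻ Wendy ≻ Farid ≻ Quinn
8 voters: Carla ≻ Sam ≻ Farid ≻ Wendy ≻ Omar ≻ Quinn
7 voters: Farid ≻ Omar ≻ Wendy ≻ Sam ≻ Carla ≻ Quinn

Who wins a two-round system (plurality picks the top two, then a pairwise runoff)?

Round 1 first-place votes: Omar 7, Carla 13, Farid 18, Quinn 0, Wendy 8, Sam 0. Farid and Carla advance.
Runoff: Farid is ranked above Carla on 18 ballots, Carla above Farid on 28.

Carla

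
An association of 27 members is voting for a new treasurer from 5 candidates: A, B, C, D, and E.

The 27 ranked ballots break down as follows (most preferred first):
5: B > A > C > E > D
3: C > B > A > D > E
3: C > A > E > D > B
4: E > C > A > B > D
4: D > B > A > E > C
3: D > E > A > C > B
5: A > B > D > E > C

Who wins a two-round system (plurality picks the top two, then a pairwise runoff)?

Round 1 first-place votes: A 5, B 5, C 6, D 7, E 4. D and C advance.
Runoff: D is ranked above C on 12 ballots, C above D on 15.

C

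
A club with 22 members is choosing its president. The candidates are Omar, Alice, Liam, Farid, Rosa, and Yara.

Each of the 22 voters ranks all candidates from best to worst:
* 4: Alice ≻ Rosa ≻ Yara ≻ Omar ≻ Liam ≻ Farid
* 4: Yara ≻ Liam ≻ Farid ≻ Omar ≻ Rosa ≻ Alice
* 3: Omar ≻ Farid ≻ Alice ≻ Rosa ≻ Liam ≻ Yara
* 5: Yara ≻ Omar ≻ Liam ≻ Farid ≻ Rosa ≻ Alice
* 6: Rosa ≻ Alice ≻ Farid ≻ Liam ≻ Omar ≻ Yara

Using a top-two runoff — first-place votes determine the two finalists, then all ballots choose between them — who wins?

Rosa

Round 1 first-place votes: Omar 3, Alice 4, Liam 0, Farid 0, Rosa 6, Yara 9. Yara and Rosa advance.
Runoff: Yara is ranked above Rosa on 9 ballots, Rosa above Yara on 13.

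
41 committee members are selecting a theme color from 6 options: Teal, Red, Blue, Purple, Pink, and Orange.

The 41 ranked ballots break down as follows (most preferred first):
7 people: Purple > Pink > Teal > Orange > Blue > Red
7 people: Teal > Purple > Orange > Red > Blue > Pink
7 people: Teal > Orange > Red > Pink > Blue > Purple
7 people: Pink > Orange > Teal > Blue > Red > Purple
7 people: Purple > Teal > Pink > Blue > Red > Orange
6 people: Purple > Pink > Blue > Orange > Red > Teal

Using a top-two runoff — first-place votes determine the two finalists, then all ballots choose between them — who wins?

Teal

Round 1 first-place votes: Teal 14, Red 0, Blue 0, Purple 20, Pink 7, Orange 0. Purple and Teal advance.
Runoff: Purple is ranked above Teal on 20 ballots, Teal above Purple on 21.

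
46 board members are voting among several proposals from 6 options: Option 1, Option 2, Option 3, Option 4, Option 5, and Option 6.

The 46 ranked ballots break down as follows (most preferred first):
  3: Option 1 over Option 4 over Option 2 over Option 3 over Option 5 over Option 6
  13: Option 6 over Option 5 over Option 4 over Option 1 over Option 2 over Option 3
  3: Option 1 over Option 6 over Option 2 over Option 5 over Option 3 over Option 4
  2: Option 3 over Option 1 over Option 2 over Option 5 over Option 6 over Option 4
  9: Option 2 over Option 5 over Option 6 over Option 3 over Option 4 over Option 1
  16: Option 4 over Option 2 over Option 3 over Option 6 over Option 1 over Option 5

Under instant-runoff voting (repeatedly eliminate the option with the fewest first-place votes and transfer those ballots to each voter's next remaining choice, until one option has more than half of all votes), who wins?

Option 6

Round 1: Option 1 6, Option 2 9, Option 3 2, Option 4 16, Option 5 0, Option 6 13. Option 5 eliminated.
Round 2: Option 1 6, Option 2 9, Option 3 2, Option 4 16, Option 6 13. Option 3 eliminated.
Round 3: Option 1 8, Option 2 9, Option 4 16, Option 6 13. Option 1 eliminated.
Round 4: Option 2 11, Option 4 19, Option 6 16. Option 2 eliminated.
Round 5: Option 4 19, Option 6 27. Option 6 has a majority (≥24).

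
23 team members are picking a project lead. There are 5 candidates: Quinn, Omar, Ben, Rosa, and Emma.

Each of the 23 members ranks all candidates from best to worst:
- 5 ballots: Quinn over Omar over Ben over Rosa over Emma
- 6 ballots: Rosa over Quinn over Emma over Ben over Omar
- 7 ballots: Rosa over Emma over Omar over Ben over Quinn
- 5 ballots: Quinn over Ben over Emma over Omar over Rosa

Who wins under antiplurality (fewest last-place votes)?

Last-place votes: Quinn 7, Omar 6, Ben 0, Rosa 5, Emma 5.

Ben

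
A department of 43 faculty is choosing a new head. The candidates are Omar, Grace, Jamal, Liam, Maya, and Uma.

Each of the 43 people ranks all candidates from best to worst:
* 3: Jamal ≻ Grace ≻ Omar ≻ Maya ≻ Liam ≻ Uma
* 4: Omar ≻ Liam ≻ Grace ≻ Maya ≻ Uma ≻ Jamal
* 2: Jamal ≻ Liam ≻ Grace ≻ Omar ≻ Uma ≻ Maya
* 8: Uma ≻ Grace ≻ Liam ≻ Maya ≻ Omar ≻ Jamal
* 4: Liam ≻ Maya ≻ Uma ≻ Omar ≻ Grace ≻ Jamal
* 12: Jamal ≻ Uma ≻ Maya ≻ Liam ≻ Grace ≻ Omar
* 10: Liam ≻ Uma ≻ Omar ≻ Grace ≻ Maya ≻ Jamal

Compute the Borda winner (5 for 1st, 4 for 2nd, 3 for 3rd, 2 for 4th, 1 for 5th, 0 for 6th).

Omar: 3×3 + 4×5 + 2×2 + 8×1 + 4×2 + 12×0 + 10×3 = 79
Grace: 3×4 + 4×3 + 2×3 + 8×4 + 4×1 + 12×1 + 10×2 = 98
Jamal: 3×5 + 4×0 + 2×5 + 8×0 + 4×0 + 12×5 + 10×0 = 85
Liam: 3×1 + 4×4 + 2×4 + 8×3 + 4×5 + 12×2 + 10×5 = 145
Maya: 3×2 + 4×2 + 2×0 + 8×2 + 4×4 + 12×3 + 10×1 = 92
Uma: 3×0 + 4×1 + 2×1 + 8×5 + 4×3 + 12×4 + 10×4 = 146

Uma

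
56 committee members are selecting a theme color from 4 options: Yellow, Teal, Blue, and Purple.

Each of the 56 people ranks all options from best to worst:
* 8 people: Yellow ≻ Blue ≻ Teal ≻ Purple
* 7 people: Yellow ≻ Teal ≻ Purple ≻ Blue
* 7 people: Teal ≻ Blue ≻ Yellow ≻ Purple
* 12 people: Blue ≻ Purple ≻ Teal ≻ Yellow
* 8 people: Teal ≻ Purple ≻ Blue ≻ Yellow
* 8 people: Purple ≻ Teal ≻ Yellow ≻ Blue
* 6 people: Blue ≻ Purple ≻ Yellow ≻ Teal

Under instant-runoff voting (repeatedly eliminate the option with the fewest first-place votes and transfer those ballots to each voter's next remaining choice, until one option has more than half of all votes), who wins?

Round 1: Yellow 15, Teal 15, Blue 18, Purple 8. Purple eliminated.
Round 2: Yellow 15, Teal 23, Blue 18. Yellow eliminated.
Round 3: Teal 30, Blue 26. Teal has a majority (≥29).

Teal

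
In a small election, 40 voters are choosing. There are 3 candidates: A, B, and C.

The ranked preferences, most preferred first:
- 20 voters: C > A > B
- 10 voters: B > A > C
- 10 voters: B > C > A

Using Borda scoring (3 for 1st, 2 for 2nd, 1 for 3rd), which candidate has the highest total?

C

A: 20×2 + 10×2 + 10×1 = 70
B: 20×1 + 10×3 + 10×3 = 80
C: 20×3 + 10×1 + 10×2 = 90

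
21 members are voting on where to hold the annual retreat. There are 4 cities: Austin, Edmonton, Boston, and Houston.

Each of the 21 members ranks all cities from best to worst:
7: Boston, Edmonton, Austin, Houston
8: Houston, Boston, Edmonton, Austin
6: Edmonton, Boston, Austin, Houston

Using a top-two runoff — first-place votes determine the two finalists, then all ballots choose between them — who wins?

Round 1 first-place votes: Austin 0, Edmonton 6, Boston 7, Houston 8. Houston and Boston advance.
Runoff: Houston is ranked above Boston on 8 ballots, Boston above Houston on 13.

Boston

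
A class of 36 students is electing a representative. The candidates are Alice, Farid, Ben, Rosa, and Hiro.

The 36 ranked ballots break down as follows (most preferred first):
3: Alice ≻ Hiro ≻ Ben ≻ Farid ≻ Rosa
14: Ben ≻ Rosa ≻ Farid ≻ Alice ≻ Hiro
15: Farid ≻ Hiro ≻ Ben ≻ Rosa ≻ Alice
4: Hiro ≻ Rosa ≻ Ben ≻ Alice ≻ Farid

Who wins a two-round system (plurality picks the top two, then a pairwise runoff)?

Round 1 first-place votes: Alice 3, Farid 15, Ben 14, Rosa 0, Hiro 4. Farid and Ben advance.
Runoff: Farid is ranked above Ben on 15 ballots, Ben above Farid on 21.

Ben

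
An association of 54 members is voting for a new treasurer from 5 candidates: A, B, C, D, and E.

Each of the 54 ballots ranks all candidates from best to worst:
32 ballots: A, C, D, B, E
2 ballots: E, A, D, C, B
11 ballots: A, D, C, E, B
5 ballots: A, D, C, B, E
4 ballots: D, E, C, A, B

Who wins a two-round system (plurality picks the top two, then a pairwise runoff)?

A

Round 1 first-place votes: A 48, B 0, C 0, D 4, E 2. A and D advance.
Runoff: A is ranked above D on 50 ballots, D above A on 4.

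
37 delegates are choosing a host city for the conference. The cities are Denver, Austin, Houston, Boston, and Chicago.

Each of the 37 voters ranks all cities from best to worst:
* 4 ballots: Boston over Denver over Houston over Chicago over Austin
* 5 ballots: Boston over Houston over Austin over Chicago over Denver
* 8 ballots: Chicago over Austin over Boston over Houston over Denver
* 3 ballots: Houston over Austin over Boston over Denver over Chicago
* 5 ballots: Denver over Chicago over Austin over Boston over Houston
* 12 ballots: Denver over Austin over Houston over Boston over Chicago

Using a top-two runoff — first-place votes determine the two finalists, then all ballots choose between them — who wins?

Boston

Round 1 first-place votes: Denver 17, Austin 0, Houston 3, Boston 9, Chicago 8. Denver and Boston advance.
Runoff: Denver is ranked above Boston on 17 ballots, Boston above Denver on 20.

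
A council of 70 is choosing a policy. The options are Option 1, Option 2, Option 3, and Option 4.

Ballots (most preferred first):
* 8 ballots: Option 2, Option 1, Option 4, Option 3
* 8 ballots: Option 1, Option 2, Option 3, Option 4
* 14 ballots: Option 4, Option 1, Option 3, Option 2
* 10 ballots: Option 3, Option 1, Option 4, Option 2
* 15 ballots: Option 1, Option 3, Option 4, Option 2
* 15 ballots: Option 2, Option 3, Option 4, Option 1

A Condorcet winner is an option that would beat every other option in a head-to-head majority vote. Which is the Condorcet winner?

Option 1 vs Option 2: 47–23
Option 1 vs Option 3: 45–25
Option 1 vs Option 4: 41–29
Option 1 beats every other option.

Option 1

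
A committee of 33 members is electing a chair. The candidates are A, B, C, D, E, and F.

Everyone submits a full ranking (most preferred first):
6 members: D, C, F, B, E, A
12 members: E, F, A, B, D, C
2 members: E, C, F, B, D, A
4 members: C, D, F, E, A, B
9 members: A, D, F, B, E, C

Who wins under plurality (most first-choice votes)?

First-place votes: A 9, B 0, C 4, D 6, E 14, F 0.

E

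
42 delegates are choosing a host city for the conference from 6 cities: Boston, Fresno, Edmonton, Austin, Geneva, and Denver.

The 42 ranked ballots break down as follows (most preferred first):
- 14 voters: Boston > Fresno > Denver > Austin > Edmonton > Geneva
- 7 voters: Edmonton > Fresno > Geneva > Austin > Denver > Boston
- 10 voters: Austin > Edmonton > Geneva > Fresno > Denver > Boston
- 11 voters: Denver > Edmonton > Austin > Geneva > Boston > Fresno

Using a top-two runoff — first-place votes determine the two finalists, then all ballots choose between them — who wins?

Round 1 first-place votes: Boston 14, Fresno 0, Edmonton 7, Austin 10, Geneva 0, Denver 11. Boston and Denver advance.
Runoff: Boston is ranked above Denver on 14 ballots, Denver above Boston on 28.

Denver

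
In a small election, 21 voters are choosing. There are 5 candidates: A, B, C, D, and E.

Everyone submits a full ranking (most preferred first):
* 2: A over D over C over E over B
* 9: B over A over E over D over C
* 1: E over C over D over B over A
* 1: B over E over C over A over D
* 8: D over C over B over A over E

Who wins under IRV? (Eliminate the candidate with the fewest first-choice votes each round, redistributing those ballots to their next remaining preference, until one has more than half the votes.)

Round 1: A 2, B 10, C 0, D 8, E 1. C eliminated.
Round 2: A 2, B 10, D 8, E 1. E eliminated.
Round 3: A 2, B 10, D 9. A eliminated.
Round 4: B 10, D 11. D has a majority (≥11).

D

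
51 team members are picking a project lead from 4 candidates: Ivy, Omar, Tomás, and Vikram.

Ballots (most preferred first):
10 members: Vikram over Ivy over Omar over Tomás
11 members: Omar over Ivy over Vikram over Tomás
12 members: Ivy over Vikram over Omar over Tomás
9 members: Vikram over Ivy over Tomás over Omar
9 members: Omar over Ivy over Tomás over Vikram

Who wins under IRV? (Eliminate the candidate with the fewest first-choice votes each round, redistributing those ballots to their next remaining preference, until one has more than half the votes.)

Round 1: Ivy 12, Omar 20, Tomás 0, Vikram 19. Tomás eliminated.
Round 2: Ivy 12, Omar 20, Vikram 19. Ivy eliminated.
Round 3: Omar 20, Vikram 31. Vikram has a majority (≥26).

Vikram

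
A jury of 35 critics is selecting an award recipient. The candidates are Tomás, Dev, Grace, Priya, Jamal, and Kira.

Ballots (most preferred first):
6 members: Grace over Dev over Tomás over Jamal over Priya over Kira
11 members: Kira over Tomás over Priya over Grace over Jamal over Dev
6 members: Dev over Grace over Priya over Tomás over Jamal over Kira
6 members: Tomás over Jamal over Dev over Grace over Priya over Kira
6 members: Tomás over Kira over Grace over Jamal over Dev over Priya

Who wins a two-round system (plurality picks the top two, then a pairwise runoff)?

Round 1 first-place votes: Tomás 12, Dev 6, Grace 6, Priya 0, Jamal 0, Kira 11. Tomás and Kira advance.
Runoff: Tomás is ranked above Kira on 24 ballots, Kira above Tomás on 11.

Tomás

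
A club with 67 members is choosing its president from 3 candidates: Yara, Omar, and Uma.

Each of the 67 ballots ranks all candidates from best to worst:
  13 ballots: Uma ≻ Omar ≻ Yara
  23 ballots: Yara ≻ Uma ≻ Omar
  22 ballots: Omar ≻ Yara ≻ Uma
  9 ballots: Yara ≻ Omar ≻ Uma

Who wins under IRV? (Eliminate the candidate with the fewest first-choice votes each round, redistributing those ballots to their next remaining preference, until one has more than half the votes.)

Omar

Round 1: Yara 32, Omar 22, Uma 13. Uma eliminated.
Round 2: Yara 32, Omar 35. Omar has a majority (≥34).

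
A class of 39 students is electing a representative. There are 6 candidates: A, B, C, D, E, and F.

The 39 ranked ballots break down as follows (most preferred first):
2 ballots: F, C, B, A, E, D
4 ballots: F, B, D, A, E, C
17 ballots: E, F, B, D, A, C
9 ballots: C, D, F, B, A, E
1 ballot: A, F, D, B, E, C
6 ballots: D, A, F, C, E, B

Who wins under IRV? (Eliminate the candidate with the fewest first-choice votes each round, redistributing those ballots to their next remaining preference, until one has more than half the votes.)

F

Round 1: A 1, B 0, C 9, D 6, E 17, F 6. B eliminated.
Round 2: A 1, C 9, D 6, E 17, F 6. A eliminated.
Round 3: C 9, D 6, E 17, F 7. D eliminated.
Round 4: C 9, E 17, F 13. C eliminated.
Round 5: E 17, F 22. F has a majority (≥20).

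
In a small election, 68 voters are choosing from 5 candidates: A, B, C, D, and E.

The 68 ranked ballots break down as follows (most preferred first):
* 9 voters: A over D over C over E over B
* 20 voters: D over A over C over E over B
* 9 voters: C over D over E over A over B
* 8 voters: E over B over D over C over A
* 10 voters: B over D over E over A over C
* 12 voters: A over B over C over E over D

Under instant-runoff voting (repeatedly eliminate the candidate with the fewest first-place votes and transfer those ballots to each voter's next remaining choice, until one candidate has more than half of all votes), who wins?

Round 1: A 21, B 10, C 9, D 20, E 8. E eliminated.
Round 2: A 21, B 18, C 9, D 20. C eliminated.
Round 3: A 21, B 18, D 29. B eliminated.
Round 4: A 21, D 47. D has a majority (≥35).

D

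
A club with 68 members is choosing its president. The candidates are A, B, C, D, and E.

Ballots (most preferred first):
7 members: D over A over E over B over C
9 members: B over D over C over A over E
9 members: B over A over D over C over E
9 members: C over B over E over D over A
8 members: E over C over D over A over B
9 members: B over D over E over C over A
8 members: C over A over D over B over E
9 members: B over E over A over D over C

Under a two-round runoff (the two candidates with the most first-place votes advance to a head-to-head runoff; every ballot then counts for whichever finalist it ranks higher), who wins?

Round 1 first-place votes: A 0, B 36, C 17, D 7, E 8. B and C advance.
Runoff: B is ranked above C on 43 ballots, C above B on 25.

B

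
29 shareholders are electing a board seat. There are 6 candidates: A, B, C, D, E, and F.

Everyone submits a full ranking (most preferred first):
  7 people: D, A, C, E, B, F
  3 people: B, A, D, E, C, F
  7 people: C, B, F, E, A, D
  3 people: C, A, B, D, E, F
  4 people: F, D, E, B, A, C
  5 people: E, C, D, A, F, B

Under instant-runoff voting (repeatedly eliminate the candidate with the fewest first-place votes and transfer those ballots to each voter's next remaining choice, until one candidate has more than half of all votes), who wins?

Round 1: A 0, B 3, C 10, D 7, E 5, F 4. A eliminated.
Round 2: B 3, C 10, D 7, E 5, F 4. B eliminated.
Round 3: C 10, D 10, E 5, F 4. F eliminated.
Round 4: C 10, D 14, E 5. E eliminated.
Round 5: C 15, D 14. C has a majority (≥15).

C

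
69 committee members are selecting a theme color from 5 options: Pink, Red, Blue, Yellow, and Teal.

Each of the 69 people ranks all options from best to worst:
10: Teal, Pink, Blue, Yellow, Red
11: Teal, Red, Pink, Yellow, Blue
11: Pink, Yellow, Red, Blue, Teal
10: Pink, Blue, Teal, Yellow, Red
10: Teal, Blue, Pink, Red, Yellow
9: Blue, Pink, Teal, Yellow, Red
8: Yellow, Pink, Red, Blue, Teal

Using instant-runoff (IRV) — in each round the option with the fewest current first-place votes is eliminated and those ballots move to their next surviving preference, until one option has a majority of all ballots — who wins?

Round 1: Pink 21, Red 0, Blue 9, Yellow 8, Teal 31. Red eliminated.
Round 2: Pink 21, Blue 9, Yellow 8, Teal 31. Yellow eliminated.
Round 3: Pink 29, Blue 9, Teal 31. Blue eliminated.
Round 4: Pink 38, Teal 31. Pink has a majority (≥35).

Pink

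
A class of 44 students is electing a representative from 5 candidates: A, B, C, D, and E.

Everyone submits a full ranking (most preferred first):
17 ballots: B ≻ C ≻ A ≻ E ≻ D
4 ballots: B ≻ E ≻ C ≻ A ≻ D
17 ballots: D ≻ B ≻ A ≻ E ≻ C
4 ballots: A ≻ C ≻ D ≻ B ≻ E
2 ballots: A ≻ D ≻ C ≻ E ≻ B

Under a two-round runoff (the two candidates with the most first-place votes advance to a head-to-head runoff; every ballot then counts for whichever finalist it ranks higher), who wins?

Round 1 first-place votes: A 6, B 21, C 0, D 17, E 0. B and D advance.
Runoff: B is ranked above D on 21 ballots, D above B on 23.

D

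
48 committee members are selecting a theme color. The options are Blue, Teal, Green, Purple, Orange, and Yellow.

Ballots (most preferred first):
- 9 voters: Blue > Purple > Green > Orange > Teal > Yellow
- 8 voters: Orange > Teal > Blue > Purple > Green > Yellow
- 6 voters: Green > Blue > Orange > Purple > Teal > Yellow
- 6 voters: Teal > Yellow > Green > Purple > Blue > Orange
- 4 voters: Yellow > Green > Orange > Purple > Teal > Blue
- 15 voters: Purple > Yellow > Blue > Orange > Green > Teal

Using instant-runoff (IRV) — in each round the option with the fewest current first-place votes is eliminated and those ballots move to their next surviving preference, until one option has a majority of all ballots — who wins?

Blue

Round 1: Blue 9, Teal 6, Green 6, Purple 15, Orange 8, Yellow 4. Yellow eliminated.
Round 2: Blue 9, Teal 6, Green 10, Purple 15, Orange 8. Teal eliminated.
Round 3: Blue 9, Green 16, Purple 15, Orange 8. Orange eliminated.
Round 4: Blue 17, Green 16, Purple 15. Purple eliminated.
Round 5: Blue 32, Green 16. Blue has a majority (≥25).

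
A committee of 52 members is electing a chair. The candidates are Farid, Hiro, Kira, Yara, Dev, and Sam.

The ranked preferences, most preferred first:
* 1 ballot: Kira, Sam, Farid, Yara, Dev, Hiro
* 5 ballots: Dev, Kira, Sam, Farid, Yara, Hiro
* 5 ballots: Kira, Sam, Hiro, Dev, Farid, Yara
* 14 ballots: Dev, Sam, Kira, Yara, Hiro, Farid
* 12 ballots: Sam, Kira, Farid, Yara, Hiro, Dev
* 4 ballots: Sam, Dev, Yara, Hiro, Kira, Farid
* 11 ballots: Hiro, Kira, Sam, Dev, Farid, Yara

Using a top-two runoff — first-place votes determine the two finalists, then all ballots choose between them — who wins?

Sam

Round 1 first-place votes: Farid 0, Hiro 11, Kira 6, Yara 0, Dev 19, Sam 16. Dev and Sam advance.
Runoff: Dev is ranked above Sam on 19 ballots, Sam above Dev on 33.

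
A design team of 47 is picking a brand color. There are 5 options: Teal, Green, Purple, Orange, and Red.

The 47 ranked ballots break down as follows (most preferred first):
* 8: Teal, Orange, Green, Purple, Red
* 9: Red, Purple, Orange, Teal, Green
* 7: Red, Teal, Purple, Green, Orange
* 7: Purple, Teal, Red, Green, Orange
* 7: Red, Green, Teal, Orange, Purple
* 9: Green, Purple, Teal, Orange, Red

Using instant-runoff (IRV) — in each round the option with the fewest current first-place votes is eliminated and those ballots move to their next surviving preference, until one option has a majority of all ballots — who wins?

Round 1: Teal 8, Green 9, Purple 7, Orange 0, Red 23. Orange eliminated.
Round 2: Teal 8, Green 9, Purple 7, Red 23. Purple eliminated.
Round 3: Teal 15, Green 9, Red 23. Green eliminated.
Round 4: Teal 24, Red 23. Teal has a majority (≥24).

Teal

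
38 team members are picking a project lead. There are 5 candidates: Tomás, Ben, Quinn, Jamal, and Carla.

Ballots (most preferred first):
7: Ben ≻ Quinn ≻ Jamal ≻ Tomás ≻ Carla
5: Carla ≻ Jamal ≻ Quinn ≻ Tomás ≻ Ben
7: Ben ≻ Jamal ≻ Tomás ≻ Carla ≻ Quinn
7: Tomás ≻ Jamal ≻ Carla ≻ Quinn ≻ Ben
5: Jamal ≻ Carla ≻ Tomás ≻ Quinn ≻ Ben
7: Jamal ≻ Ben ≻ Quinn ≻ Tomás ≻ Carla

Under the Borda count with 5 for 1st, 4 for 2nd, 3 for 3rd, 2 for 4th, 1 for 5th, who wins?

Jamal

Tomás: 7×2 + 5×2 + 7×3 + 7×5 + 5×3 + 7×2 = 109
Ben: 7×5 + 5×1 + 7×5 + 7×1 + 5×1 + 7×4 = 115
Quinn: 7×4 + 5×3 + 7×1 + 7×2 + 5×2 + 7×3 = 95
Jamal: 7×3 + 5×4 + 7×4 + 7×4 + 5×5 + 7×5 = 157
Carla: 7×1 + 5×5 + 7×2 + 7×3 + 5×4 + 7×1 = 94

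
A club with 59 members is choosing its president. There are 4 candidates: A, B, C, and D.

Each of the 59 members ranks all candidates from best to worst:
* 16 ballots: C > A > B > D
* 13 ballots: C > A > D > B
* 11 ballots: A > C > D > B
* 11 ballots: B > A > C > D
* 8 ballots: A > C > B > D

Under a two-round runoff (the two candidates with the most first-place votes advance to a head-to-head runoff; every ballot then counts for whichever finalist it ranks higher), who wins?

A

Round 1 first-place votes: A 19, B 11, C 29, D 0. C and A advance.
Runoff: C is ranked above A on 29 ballots, A above C on 30.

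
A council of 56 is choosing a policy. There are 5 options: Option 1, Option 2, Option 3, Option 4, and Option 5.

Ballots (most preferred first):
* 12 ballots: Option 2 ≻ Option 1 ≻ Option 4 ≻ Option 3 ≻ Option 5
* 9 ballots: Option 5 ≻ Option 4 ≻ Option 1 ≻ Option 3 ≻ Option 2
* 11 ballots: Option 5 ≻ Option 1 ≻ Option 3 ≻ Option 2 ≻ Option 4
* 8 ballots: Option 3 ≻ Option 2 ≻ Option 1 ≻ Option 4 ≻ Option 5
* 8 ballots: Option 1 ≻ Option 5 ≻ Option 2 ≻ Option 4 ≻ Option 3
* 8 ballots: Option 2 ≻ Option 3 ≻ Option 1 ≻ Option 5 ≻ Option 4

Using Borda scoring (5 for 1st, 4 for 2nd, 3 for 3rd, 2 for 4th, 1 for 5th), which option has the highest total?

Option 1

Option 1: 12×4 + 9×3 + 11×4 + 8×3 + 8×5 + 8×3 = 207
Option 2: 12×5 + 9×1 + 11×2 + 8×4 + 8×3 + 8×5 = 187
Option 3: 12×2 + 9×2 + 11×3 + 8×5 + 8×1 + 8×4 = 155
Option 4: 12×3 + 9×4 + 11×1 + 8×2 + 8×2 + 8×1 = 123
Option 5: 12×1 + 9×5 + 11×5 + 8×1 + 8×4 + 8×2 = 168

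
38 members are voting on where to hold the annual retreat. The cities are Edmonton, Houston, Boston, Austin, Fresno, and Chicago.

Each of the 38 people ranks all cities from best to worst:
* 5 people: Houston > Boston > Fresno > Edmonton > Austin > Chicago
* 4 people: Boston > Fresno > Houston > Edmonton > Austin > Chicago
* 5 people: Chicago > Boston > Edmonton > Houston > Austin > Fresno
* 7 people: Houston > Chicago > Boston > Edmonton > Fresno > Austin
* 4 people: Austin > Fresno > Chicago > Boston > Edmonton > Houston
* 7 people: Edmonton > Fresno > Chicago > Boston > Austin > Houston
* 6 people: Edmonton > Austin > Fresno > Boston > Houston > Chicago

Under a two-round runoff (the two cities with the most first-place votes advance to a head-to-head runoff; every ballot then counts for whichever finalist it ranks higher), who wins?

Round 1 first-place votes: Edmonton 13, Houston 12, Boston 4, Austin 4, Fresno 0, Chicago 5. Edmonton and Houston advance.
Runoff: Edmonton is ranked above Houston on 22 ballots, Houston above Edmonton on 16.

Edmonton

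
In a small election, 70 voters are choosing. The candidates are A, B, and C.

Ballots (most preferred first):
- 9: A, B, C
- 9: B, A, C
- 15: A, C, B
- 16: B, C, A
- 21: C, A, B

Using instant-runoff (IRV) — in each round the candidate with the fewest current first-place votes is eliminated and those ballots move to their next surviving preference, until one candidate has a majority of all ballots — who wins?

Round 1: A 24, B 25, C 21. C eliminated.
Round 2: A 45, B 25. A has a majority (≥36).

A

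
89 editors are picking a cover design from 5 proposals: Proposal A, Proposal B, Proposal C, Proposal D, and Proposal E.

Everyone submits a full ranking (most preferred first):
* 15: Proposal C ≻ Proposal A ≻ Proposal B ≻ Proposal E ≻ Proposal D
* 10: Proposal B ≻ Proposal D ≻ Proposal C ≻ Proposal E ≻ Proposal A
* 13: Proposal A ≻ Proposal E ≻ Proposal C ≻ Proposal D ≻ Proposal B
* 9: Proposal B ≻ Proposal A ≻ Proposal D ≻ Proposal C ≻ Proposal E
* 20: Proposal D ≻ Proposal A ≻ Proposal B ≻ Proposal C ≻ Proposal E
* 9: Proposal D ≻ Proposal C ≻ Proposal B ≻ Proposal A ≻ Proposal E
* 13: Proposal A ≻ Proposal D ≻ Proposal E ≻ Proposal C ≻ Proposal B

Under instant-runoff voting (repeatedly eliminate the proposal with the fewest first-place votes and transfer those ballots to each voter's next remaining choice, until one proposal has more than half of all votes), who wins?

Round 1: Proposal A 26, Proposal B 19, Proposal C 15, Proposal D 29, Proposal E 0. Proposal E eliminated.
Round 2: Proposal A 26, Proposal B 19, Proposal C 15, Proposal D 29. Proposal C eliminated.
Round 3: Proposal A 41, Proposal B 19, Proposal D 29. Proposal B eliminated.
Round 4: Proposal A 50, Proposal D 39. Proposal A has a majority (≥45).

Proposal A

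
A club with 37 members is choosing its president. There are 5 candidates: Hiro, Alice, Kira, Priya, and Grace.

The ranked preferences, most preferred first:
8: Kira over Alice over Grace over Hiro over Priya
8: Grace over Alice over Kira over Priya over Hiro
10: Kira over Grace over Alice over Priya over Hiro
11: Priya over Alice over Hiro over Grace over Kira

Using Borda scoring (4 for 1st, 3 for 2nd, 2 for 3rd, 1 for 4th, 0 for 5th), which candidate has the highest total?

Hiro: 8×1 + 8×0 + 10×0 + 11×2 = 30
Alice: 8×3 + 8×3 + 10×2 + 11×3 = 101
Kira: 8×4 + 8×2 + 10×4 + 11×0 = 88
Priya: 8×0 + 8×1 + 10×1 + 11×4 = 62
Grace: 8×2 + 8×4 + 10×3 + 11×1 = 89

Alice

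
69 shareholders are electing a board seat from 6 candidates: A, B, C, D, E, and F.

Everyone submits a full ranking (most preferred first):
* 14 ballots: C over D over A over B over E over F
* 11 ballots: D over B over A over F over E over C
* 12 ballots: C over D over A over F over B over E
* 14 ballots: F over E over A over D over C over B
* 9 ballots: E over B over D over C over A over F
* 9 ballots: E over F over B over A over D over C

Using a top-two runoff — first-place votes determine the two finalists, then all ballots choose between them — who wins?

E

Round 1 first-place votes: A 0, B 0, C 26, D 11, E 18, F 14. C and E advance.
Runoff: C is ranked above E on 26 ballots, E above C on 43.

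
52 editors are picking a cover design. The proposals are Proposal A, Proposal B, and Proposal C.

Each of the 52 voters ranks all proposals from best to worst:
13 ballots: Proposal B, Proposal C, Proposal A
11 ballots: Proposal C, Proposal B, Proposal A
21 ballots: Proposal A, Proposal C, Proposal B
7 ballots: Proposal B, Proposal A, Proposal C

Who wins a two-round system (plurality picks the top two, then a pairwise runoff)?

Proposal B

Round 1 first-place votes: Proposal A 21, Proposal B 20, Proposal C 11. Proposal A and Proposal B advance.
Runoff: Proposal A is ranked above Proposal B on 21 ballots, Proposal B above Proposal A on 31.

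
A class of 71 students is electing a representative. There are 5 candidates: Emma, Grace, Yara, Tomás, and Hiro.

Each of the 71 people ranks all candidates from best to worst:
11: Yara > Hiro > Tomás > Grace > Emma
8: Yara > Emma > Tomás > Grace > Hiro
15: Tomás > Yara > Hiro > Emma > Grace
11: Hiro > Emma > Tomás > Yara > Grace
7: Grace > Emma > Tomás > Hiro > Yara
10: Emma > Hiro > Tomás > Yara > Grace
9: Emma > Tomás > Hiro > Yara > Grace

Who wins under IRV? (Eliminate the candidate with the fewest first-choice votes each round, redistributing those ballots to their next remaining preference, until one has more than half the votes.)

Round 1: Emma 19, Grace 7, Yara 19, Tomás 15, Hiro 11. Grace eliminated.
Round 2: Emma 26, Yara 19, Tomás 15, Hiro 11. Hiro eliminated.
Round 3: Emma 37, Yara 19, Tomás 15. Emma has a majority (≥36).

Emma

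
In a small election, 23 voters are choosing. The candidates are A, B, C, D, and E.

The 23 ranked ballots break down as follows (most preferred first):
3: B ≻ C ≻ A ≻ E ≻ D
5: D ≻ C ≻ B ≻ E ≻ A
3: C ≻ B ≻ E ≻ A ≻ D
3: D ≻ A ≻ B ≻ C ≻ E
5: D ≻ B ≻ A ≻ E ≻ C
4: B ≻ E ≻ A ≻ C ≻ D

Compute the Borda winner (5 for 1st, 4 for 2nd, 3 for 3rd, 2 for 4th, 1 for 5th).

B

A: 3×3 + 5×1 + 3×2 + 3×4 + 5×3 + 4×3 = 59
B: 3×5 + 5×3 + 3×4 + 3×3 + 5×4 + 4×5 = 91
C: 3×4 + 5×4 + 3×5 + 3×2 + 5×1 + 4×2 = 66
D: 3×1 + 5×5 + 3×1 + 3×5 + 5×5 + 4×1 = 75
E: 3×2 + 5×2 + 3×3 + 3×1 + 5×2 + 4×4 = 54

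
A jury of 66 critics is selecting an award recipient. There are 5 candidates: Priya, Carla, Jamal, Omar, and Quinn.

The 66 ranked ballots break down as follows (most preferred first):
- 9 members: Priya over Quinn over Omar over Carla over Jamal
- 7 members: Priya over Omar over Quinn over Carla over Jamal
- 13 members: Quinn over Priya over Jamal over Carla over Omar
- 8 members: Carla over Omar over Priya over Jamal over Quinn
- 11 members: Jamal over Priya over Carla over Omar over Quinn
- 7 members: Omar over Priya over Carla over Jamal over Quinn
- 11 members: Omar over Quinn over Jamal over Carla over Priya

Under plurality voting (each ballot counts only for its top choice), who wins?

Omar

First-place votes: Priya 16, Carla 8, Jamal 11, Omar 18, Quinn 13.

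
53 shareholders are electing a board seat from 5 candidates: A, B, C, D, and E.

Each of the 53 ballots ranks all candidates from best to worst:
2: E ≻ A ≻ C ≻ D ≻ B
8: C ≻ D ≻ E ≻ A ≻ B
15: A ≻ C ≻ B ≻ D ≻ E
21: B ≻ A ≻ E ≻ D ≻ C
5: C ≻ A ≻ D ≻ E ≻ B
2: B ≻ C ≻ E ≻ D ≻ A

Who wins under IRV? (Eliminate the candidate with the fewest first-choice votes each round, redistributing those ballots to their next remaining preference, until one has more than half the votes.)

Round 1: A 15, B 23, C 13, D 0, E 2. D eliminated.
Round 2: A 15, B 23, C 13, E 2. E eliminated.
Round 3: A 17, B 23, C 13. C eliminated.
Round 4: A 30, B 23. A has a majority (≥27).

A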